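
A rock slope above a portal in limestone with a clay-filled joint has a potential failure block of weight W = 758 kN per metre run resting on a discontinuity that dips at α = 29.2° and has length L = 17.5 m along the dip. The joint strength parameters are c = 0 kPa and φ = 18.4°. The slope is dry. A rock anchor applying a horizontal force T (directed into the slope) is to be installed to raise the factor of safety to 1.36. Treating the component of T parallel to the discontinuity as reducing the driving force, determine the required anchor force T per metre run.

Resolving forces along and normal to the sliding plane, with the horizontal anchor force T adding T·sinα to the effective normal force and T·cosα acting up the plane against the driving force:
FS = [cL + (W cosα + T sinα) tanφ] / [W sinα − T cosα]
Without the anchor: N' = 661.7 kN/m, driving T_d = 369.8 kN/m, resisting R = 0·17.5 + 661.7·tan18.4° = 220.1 kN/m, FS = 0.60.
Setting FS = 1.36 and solving for T:
1.36·(369.8 − T cos29.2°) = 220.1 + T sin29.2°·tan18.4°
T·(sin29.2°·tan18.4° + 1.36·cos29.2°) = 1.36·369.8 − 220.1
T·(0.4879·0.3327 + 1.36·0.8729) = 502.9 − 220.1 = 282.8
T·1.3495 = 282.8
T = 209.6 kN/m

T = 210 kN/m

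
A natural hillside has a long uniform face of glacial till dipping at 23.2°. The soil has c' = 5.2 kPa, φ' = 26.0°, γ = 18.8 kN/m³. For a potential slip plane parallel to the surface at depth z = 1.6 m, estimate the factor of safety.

For an infinite slope with a slip plane parallel to the surface (no pore pressure): FS = [c' + γz cos²β tanφ'] / [γz sinβ cosβ].
γz = 18.8·1.6 = 30.08 kN/m²
Numerator = 5.2 + 30.08·cos²23.2°·tan26.0° = 5.2 + 30.08·0.8448·0.4877 = 17.594 kPa
Denominator = 30.08·sin23.2°·cos23.2° = 30.08·0.3939·0.9191 = 10.892 kPa
FS = 17.594 / 10.892 = 1.615

FS = 1.62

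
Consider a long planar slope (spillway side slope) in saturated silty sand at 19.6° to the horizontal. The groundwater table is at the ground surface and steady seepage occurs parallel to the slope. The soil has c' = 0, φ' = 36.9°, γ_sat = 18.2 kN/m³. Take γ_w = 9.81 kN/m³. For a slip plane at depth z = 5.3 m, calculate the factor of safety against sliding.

FS = 0.97

With seepage parallel to the slope and the water table at the surface, the effective normal stress on the slip plane uses the buoyant unit weight γ' = γ_sat − γ_w while the driving shear stress uses γ_sat:
FS = [c' + γ' z cos²β tanφ'] / [γ_sat z sinβ cosβ]
(For c' = 0 this reduces to FS = (γ'/γ_sat)·tanφ'/tanβ.)
γ' = 18.2 − 9.81 = 8.39 kN/m³
Numerator = 0.0 + 8.39·5.3·cos²19.6°·tan36.9° = 0.0 + 8.39·5.3·0.8875·0.7508 = 29.630 kPa
Denominator = 18.2·5.3·sin19.6°·cos19.6° = 18.2·5.3·0.3355·0.9421 = 30.483 kPa
FS = 29.630 / 30.483 = 0.972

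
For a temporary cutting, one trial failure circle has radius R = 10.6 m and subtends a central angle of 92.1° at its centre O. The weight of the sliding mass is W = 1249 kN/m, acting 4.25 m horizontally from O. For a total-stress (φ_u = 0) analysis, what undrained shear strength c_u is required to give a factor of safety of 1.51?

c_u = 44.4 kPa

FS = c_u·L_a·R / (W·d), so c_u = FS·W·d / (L_a·R).
Arc length L_a = R·θ = 10.6·(92.1°·π/180) = 10.6·1.6074 = 17.04 m
c_u = 1.51·1249·4.25 / (17.04·10.6) = 8015.5 / 180.61 = 44.38 kPa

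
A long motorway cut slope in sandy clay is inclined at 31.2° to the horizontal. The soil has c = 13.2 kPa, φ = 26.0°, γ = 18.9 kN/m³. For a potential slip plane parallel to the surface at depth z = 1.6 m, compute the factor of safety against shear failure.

For an infinite slope with a slip plane parallel to the surface (no pore pressure): FS = [c + γz cos²β tanφ] / [γz sinβ cosβ].
γz = 18.9·1.6 = 30.24 kN/m²
Numerator = 13.2 + 30.24·cos²31.2°·tan26.0° = 13.2 + 30.24·0.7316·0.4877 = 23.991 kPa
Denominator = 30.24·sin31.2°·cos31.2° = 30.24·0.5180·0.8554 = 13.399 kPa
FS = 23.991 / 13.399 = 1.790

FS = 1.79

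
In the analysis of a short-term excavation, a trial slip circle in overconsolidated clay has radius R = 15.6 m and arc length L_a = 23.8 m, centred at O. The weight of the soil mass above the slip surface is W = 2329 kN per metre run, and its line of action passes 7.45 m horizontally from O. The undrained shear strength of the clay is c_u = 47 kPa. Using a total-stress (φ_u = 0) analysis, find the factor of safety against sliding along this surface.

FS = 1.01

Taking moments about the centre O, the resisting moment is provided by the undrained shear strength acting along the arc:
M_R = c_u·L_a·R = 47·23.80·15.6 = 17450.2 kN·m/m
M_D = W·d = 2329·7.45 = 17351.0 kN·m/m
FS = M_R / M_D = 17450.2 / 17351.0 = 1.006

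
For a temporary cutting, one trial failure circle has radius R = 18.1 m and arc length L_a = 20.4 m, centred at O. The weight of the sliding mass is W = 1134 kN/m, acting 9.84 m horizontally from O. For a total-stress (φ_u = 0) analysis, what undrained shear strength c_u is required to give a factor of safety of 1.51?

FS = c_u·L_a·R / (W·d), so c_u = FS·W·d / (L_a·R).
c_u = 1.51·1134·9.84 / (20.40·18.1) = 16849.4 / 369.24 = 45.63 kPa

c_u = 45.6 kPa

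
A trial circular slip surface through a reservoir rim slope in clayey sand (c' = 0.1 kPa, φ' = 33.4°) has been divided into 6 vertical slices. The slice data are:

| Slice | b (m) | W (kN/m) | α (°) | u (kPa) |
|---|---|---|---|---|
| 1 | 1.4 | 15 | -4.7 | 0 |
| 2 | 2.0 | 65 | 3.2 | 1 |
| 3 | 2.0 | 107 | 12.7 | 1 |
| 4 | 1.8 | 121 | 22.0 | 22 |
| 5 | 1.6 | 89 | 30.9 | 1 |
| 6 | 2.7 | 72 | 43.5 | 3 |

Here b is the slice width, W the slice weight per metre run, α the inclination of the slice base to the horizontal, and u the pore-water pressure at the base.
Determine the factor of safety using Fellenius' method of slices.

Ordinary method of slices: FS = Σ[c'·Δl_i + (W_i cosα_i − u_i·Δl_i)·tanφ'] / Σ W_i sinα_i, with Δl_i = b_i / cosα_i.
Slice 1: Δl = 1.4/cos(-4.7°) = 1.405 m; N'_1 = 15·cos(-4.7°) − 0·1.405 = 14.9; c'Δl = 0.14; W sinα = -1.2
Slice 2: Δl = 2.0/cos3.2° = 2.003 m; N'_2 = 65·cos3.2° − 1·2.003 = 62.9; c'Δl = 0.20; W sinα = 3.6
Slice 3: Δl = 2.0/cos12.7° = 2.050 m; N'_3 = 107·cos12.7° − 1·2.050 = 102.3; c'Δl = 0.21; W sinα = 23.5
Slice 4: Δl = 1.8/cos22.0° = 1.941 m; N'_4 = 121·cos22.0° − 22·1.941 = 69.5; c'Δl = 0.19; W sinα = 45.3
Slice 5: Δl = 1.6/cos30.9° = 1.865 m; N'_5 = 89·cos30.9° − 1·1.865 = 74.5; c'Δl = 0.19; W sinα = 45.7
Slice 6: Δl = 2.7/cos43.5° = 3.722 m; N'_6 = 72·cos43.5° − 3·3.722 = 41.1; c'Δl = 0.37; W sinα = 49.6
Σc'Δl = 1.3 kN/m; ΣN' = 365.2 kN/m; ΣW sinα = 166.5 kN/m
Resisting = 1.3 + 365.2·tan33.4° = 1.3 + 240.8 = 242.1 kN/m
FS = 242.1 / 166.5 = 1.454

FS = 1.45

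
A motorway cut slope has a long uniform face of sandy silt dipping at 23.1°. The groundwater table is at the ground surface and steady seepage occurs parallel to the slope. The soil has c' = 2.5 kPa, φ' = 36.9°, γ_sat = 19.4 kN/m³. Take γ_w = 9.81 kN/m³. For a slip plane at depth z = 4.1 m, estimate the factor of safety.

With seepage parallel to the slope and the water table at the surface, the effective normal stress on the slip plane uses the buoyant unit weight γ' = γ_sat − γ_w while the driving shear stress uses γ_sat:
FS = [c' + γ' z cos²β tanφ'] / [γ_sat z sinβ cosβ]
γ' = 19.4 − 9.81 = 9.59 kN/m³
Numerator = 2.5 + 9.59·4.1·cos²23.1°·tan36.9° = 2.5 + 9.59·4.1·0.8461·0.7508 = 27.477 kPa
Denominator = 19.4·4.1·sin23.1°·cos23.1° = 19.4·4.1·0.3923·0.9198 = 28.704 kPa
FS = 27.477 / 28.704 = 0.957

FS = 0.96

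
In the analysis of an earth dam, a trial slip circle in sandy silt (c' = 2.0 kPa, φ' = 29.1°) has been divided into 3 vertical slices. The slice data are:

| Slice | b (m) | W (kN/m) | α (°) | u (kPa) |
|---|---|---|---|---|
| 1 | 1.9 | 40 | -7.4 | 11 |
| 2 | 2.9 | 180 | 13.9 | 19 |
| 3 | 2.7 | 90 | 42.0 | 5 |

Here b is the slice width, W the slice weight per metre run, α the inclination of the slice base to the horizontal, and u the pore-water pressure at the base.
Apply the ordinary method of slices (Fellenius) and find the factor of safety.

Ordinary method of slices: FS = Σ[c'·Δl_i + (W_i cosα_i − u_i·Δl_i)·tanφ'] / Σ W_i sinα_i, with Δl_i = b_i / cosα_i.
Slice 1: Δl = 1.9/cos(-7.4°) = 1.916 m; N'_1 = 40·cos(-7.4°) − 11·1.916 = 18.6; c'Δl = 3.83; W sinα = -5.2
Slice 2: Δl = 2.9/cos13.9° = 2.987 m; N'_2 = 180·cos13.9° − 19·2.987 = 118.0; c'Δl = 5.97; W sinα = 43.2
Slice 3: Δl = 2.7/cos42.0° = 3.633 m; N'_3 = 90·cos42.0° − 5·3.633 = 48.7; c'Δl = 7.27; W sinα = 60.2
Σc'Δl = 17.1 kN/m; ΣN' = 185.3 kN/m; ΣW sinα = 98.3 kN/m
Resisting = 17.1 + 185.3·tan29.1° = 17.1 + 103.1 = 120.2 kN/m
FS = 120.2 / 98.3 = 1.223

FS = 1.22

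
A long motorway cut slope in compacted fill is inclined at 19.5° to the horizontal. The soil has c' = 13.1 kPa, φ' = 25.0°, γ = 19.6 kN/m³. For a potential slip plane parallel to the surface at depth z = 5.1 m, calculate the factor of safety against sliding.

For an infinite slope with a slip plane parallel to the surface (no pore pressure): FS = [c' + γz cos²β tanφ'] / [γz sinβ cosβ].
γz = 19.6·5.1 = 99.96 kN/m²
Numerator = 13.1 + 99.96·cos²19.5°·tan25.0° = 13.1 + 99.96·0.8886·0.4663 = 54.518 kPa
Denominator = 99.96·sin19.5°·cos19.5° = 99.96·0.3338·0.9426 = 31.453 kPa
FS = 54.518 / 31.453 = 1.733

FS = 1.73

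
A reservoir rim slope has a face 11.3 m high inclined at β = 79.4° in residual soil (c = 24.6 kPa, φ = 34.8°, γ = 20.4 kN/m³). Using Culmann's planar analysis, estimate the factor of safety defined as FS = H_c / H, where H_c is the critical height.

H_c = (4c/γ) · sinβ cosφ / [1 − cos(β − φ)]
    = (4·24.6/20.4) · sin79.4°·cos34.8° / [1 − cos44.6°]
    = 4.824 · 0.8071 / 0.2880 = 13.52 m
FS = H_c / H = 13.52 / 11.3 = 1.196

FS = 1.20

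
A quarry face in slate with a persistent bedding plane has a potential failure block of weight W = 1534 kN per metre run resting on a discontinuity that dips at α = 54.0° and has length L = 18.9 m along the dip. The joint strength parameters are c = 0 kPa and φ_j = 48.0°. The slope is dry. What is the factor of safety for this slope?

Resolving the block weight along and normal to the plane and applying the Mohr–Coulomb strength on the joint:
N' = W cosα = 1534·cos54.0° = 901.7 kN/m
Driving force T = W sinα = 1534·sin54.0° = 1241.0 kN/m
Resisting force R = c·L + N'·tanφ_j = 0·18.9 + 901.7·tan48.0° = 0.0 + 1001.4 = 1001.4 kN/m
FS = R / T = 1001.4 / 1241.0 = 0.807

FS = 0.81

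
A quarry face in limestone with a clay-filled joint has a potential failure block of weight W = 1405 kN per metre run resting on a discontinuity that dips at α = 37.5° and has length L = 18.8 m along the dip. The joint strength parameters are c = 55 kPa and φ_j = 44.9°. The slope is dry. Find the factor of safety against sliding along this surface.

Resolving the block weight along and normal to the plane and applying the Mohr–Coulomb strength on the joint:
N' = W cosα = 1405·cos37.5° = 1114.7 kN/m
Driving force T = W sinα = 1405·sin37.5° = 855.3 kN/m
Resisting force R = c·L + N'·tanφ_j = 55·18.8 + 1114.7·tan44.9° = 1034.0 + 1110.8 = 2144.8 kN/m
FS = R / T = 2144.8 / 855.3 = 2.508

FS = 2.51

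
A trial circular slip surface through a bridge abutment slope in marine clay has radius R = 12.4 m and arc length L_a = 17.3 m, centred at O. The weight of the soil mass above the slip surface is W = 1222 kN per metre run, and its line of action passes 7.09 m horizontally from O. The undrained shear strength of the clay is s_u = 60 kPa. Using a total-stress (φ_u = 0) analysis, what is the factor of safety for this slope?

Taking moments about the centre O, the resisting moment is provided by the undrained shear strength acting along the arc:
M_R = s_u·L_a·R = 60·17.30·12.4 = 12871.2 kN·m/m
M_D = W·d = 1222·7.09 = 8664.0 kN·m/m
FS = M_R / M_D = 12871.2 / 8664.0 = 1.486

FS = 1.49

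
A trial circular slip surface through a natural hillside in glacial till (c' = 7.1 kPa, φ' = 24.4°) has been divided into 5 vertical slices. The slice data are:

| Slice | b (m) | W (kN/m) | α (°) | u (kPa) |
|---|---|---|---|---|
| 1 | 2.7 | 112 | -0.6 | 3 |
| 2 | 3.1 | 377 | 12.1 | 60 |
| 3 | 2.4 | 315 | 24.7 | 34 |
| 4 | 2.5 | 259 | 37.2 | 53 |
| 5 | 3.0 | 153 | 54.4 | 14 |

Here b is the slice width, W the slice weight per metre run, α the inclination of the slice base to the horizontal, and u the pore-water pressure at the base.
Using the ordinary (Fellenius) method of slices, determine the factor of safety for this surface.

Ordinary method of slices: FS = Σ[c'·Δl_i + (W_i cosα_i − u_i·Δl_i)·tanφ'] / Σ W_i sinα_i, with Δl_i = b_i / cosα_i.
Slice 1: Δl = 2.7/cos(-0.6°) = 2.700 m; N'_1 = 112·cos(-0.6°) − 3·2.700 = 103.9; c'Δl = 19.17; W sinα = -1.2
Slice 2: Δl = 3.1/cos12.1° = 3.170 m; N'_2 = 377·cos12.1° − 60·3.170 = 178.4; c'Δl = 22.51; W sinα = 79.0
Slice 3: Δl = 2.4/cos24.7° = 2.642 m; N'_3 = 315·cos24.7° − 34·2.642 = 196.4; c'Δl = 18.76; W sinα = 131.6
Slice 4: Δl = 2.5/cos37.2° = 3.139 m; N'_4 = 259·cos37.2° − 53·3.139 = 40.0; c'Δl = 22.28; W sinα = 156.6
Slice 5: Δl = 3.0/cos54.4° = 5.154 m; N'_5 = 153·cos54.4° − 14·5.154 = 16.9; c'Δl = 36.59; W sinα = 124.4
Σc'Δl = 119.3 kN/m; ΣN' = 535.5 kN/m; ΣW sinα = 490.5 kN/m
Resisting = 119.3 + 535.5·tan24.4° = 119.3 + 242.9 = 362.2 kN/m
FS = 362.2 / 490.5 = 0.739

FS = 0.74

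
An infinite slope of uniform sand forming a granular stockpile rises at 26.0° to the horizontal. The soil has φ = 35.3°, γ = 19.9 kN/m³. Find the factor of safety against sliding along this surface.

FS = 1.45

For a dry cohesionless infinite slope the factor of safety is FS = tanφ / tanβ.
FS = tan35.3° / tan26.0° = 0.7080 / 0.4877 = 1.452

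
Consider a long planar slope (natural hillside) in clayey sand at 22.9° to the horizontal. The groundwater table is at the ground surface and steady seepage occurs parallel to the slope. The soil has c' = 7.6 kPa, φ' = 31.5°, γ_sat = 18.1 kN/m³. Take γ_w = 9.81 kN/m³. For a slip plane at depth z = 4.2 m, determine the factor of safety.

FS = 0.94

With seepage parallel to the slope and the water table at the surface, the effective normal stress on the slip plane uses the buoyant unit weight γ' = γ_sat − γ_w while the driving shear stress uses γ_sat:
FS = [c' + γ' z cos²β tanφ'] / [γ_sat z sinβ cosβ]
γ' = 18.1 − 9.81 = 8.29 kN/m³
Numerator = 7.6 + 8.29·4.2·cos²22.9°·tan31.5° = 7.6 + 8.29·4.2·0.8486·0.6128 = 25.706 kPa
Denominator = 18.1·4.2·sin22.9°·cos22.9° = 18.1·4.2·0.3891·0.9212 = 27.250 kPa
FS = 25.706 / 27.250 = 0.943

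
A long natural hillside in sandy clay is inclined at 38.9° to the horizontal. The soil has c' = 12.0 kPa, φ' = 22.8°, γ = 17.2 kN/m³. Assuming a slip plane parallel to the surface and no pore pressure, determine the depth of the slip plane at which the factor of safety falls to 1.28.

Setting FS = 1.28 in FS = [c' + γz cos²β tanφ'] / [γz sinβ cosβ] and solving for z:
z = c' / [γ cosβ (FS·sinβ − cosβ·tanφ')]
  = 12.0 / [17.2·cos38.9°·(1.28·sin38.9° − cos38.9°·tan22.8°)]
  = 12.0 / [17.2·0.7782·(1.28·0.6280 − 0.7782·0.4204)]
  = 12.0 / 6.3803 = 1.881 m

z = 1.88 m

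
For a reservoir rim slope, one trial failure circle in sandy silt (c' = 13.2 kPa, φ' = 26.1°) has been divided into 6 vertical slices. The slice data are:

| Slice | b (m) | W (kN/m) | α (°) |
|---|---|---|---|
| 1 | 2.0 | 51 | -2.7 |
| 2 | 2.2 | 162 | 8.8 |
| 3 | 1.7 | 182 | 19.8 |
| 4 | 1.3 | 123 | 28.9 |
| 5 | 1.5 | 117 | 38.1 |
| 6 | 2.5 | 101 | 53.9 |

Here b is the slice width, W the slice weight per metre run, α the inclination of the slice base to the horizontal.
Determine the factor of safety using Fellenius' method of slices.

Ordinary method of slices: FS = Σ[c'·Δl_i + (W_i cosα_i)·tanφ'] / Σ W_i sinα_i, with Δl_i = b_i / cosα_i.
Slice 1: Δl = 2.0/cos(-2.7°) = 2.002 m; N'_1 = 51·cos(-2.7°) = 50.9; c'Δl = 26.43; W sinα = -2.4
Slice 2: Δl = 2.2/cos8.8° = 2.226 m; N'_2 = 162·cos8.8° = 160.1; c'Δl = 29.39; W sinα = 24.8
Slice 3: Δl = 1.7/cos19.8° = 1.807 m; N'_3 = 182·cos19.8° = 171.2; c'Δl = 23.85; W sinα = 61.7
Slice 4: Δl = 1.3/cos28.9° = 1.485 m; N'_4 = 123·cos28.9° = 107.7; c'Δl = 19.60; W sinα = 59.4
Slice 5: Δl = 1.5/cos38.1° = 1.906 m; N'_5 = 117·cos38.1° = 92.1; c'Δl = 25.16; W sinα = 72.2
Slice 6: Δl = 2.5/cos53.9° = 4.243 m; N'_6 = 101·cos53.9° = 59.5; c'Δl = 56.01; W sinα = 81.6
Σc'Δl = 180.4 kN/m; ΣN' = 641.5 kN/m; ΣW sinα = 297.3 kN/m
Resisting = 180.4 + 641.5·tan26.1° = 180.4 + 314.3 = 494.7 kN/m
FS = 494.7 / 297.3 = 1.664

FS = 1.66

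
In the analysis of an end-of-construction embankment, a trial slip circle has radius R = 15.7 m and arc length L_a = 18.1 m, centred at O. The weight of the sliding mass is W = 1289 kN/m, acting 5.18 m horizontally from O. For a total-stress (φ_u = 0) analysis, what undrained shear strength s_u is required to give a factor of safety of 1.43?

s_u = 33.6 kPa

FS = s_u·L_a·R / (W·d), so s_u = FS·W·d / (L_a·R).
s_u = 1.43·1289·5.18 / (18.10·15.7) = 9548.1 / 284.17 = 33.60 kPa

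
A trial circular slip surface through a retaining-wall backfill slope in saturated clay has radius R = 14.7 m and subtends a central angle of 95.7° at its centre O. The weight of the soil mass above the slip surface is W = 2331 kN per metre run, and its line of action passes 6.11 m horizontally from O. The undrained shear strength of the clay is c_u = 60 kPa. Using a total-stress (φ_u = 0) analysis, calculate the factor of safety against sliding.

FS = 1.52

Taking moments about the centre O, the resisting moment is provided by the undrained shear strength acting along the arc:
Arc length L_a = R·θ = 14.7·(95.7°·π/180) = 14.7·1.6703 = 24.55 m
M_R = c_u·L_a·R = 60·24.55·14.7 = 21655.8 kN·m/m
M_D = W·d = 2331·6.11 = 14242.4 kN·m/m
FS = M_R / M_D = 21655.8 / 14242.4 = 1.521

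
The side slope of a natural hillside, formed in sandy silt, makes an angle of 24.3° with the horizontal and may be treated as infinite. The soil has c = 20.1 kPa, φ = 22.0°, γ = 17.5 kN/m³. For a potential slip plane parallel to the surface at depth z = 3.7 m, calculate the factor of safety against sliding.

For an infinite slope with a slip plane parallel to the surface (no pore pressure): FS = [c + γz cos²β tanφ] / [γz sinβ cosβ].
γz = 17.5·3.7 = 64.75 kN/m²
Numerator = 20.1 + 64.75·cos²24.3°·tan22.0° = 20.1 + 64.75·0.8307·0.4040 = 41.831 kPa
Denominator = 64.75·sin24.3°·cos24.3° = 64.75·0.4115·0.9114 = 24.285 kPa
FS = 41.831 / 24.285 = 1.722

FS = 1.72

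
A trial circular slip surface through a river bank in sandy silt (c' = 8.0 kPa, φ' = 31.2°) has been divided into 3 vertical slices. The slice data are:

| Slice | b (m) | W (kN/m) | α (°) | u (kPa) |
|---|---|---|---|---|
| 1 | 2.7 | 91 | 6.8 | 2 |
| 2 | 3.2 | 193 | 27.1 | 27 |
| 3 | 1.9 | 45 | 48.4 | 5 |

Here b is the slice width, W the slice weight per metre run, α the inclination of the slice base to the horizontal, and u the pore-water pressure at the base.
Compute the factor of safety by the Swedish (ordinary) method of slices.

FS = 1.36

Ordinary method of slices: FS = Σ[c'·Δl_i + (W_i cosα_i − u_i·Δl_i)·tanφ'] / Σ W_i sinα_i, with Δl_i = b_i / cosα_i.
Slice 1: Δl = 2.7/cos6.8° = 2.719 m; N'_1 = 91·cos6.8° − 2·2.719 = 84.9; c'Δl = 21.75; W sinα = 10.8
Slice 2: Δl = 3.2/cos27.1° = 3.595 m; N'_2 = 193·cos27.1° − 27·3.595 = 74.8; c'Δl = 28.76; W sinα = 87.9
Slice 3: Δl = 1.9/cos48.4° = 2.862 m; N'_3 = 45·cos48.4° − 5·2.862 = 15.6; c'Δl = 22.89; W sinα = 33.7
Σc'Δl = 73.4 kN/m; ΣN' = 175.2 kN/m; ΣW sinα = 132.3 kN/m
Resisting = 73.4 + 175.2·tan31.2° = 73.4 + 106.1 = 179.5 kN/m
FS = 179.5 / 132.3 = 1.357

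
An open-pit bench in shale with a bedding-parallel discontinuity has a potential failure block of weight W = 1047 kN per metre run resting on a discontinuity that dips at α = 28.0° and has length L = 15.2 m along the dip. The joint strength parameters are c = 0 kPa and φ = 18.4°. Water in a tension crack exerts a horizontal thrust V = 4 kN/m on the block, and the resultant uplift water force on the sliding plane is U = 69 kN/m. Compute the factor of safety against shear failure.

Resolving the block weight along and normal to the plane and applying the Mohr–Coulomb strength on the joint:
N' = W cosα − U − V sinα = 1047·cos28.0° − 69 − 4·sin28.0° = 853.6 kN/m
Driving force T = W sinα + V cosα = 1047·sin28.0° + 4·cos28.0° = 495.1 kN/m
Resisting force R = c·L + N'·tanφ = 0·15.2 + 853.6·tan18.4° = 0.0 + 283.9 = 283.9 kN/m
FS = R / T = 283.9 / 495.1 = 0.574

FS = 0.57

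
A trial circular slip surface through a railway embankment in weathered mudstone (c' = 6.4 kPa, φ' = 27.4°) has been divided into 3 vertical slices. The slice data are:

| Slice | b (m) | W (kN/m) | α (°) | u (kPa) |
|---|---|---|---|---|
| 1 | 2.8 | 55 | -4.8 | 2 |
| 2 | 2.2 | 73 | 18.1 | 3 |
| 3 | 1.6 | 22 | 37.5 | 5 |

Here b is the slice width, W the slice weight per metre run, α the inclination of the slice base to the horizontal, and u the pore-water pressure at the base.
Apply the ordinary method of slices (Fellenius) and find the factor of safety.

FS = 3.41

Ordinary method of slices: FS = Σ[c'·Δl_i + (W_i cosα_i − u_i·Δl_i)·tanφ'] / Σ W_i sinα_i, with Δl_i = b_i / cosα_i.
Slice 1: Δl = 2.8/cos(-4.8°) = 2.810 m; N'_1 = 55·cos(-4.8°) − 2·2.810 = 49.2; c'Δl = 17.98; W sinα = -4.6
Slice 2: Δl = 2.2/cos18.1° = 2.315 m; N'_2 = 73·cos18.1° − 3·2.315 = 62.4; c'Δl = 14.81; W sinα = 22.7
Slice 3: Δl = 1.6/cos37.5° = 2.017 m; N'_3 = 22·cos37.5° − 5·2.017 = 7.4; c'Δl = 12.91; W sinα = 13.4
Σc'Δl = 45.7 kN/m; ΣN' = 119.0 kN/m; ΣW sinα = 31.5 kN/m
Resisting = 45.7 + 119.0·tan27.4° = 45.7 + 61.7 = 107.4 kN/m
FS = 107.4 / 31.5 = 3.412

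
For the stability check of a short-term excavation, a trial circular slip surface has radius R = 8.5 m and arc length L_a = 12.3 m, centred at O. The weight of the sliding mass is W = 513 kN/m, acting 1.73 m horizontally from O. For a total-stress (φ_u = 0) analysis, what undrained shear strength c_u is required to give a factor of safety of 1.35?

c_u = 11.5 kPa

FS = c_u·L_a·R / (W·d), so c_u = FS·W·d / (L_a·R).
c_u = 1.35·513·1.73 / (12.30·8.5) = 1198.1 / 104.55 = 11.46 kPa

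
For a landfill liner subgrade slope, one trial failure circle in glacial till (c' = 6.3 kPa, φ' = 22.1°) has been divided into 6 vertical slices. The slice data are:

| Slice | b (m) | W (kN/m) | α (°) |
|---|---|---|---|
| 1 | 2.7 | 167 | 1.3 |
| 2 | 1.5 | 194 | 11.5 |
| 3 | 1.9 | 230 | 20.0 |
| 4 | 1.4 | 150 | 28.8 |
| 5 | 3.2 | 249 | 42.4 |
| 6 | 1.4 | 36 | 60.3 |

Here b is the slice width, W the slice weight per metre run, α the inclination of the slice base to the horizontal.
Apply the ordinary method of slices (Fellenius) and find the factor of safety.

FS = 1.18

Ordinary method of slices: FS = Σ[c'·Δl_i + (W_i cosα_i)·tanφ'] / Σ W_i sinα_i, with Δl_i = b_i / cosα_i.
Slice 1: Δl = 2.7/cos1.3° = 2.701 m; N'_1 = 167·cos1.3° = 167.0; c'Δl = 17.01; W sinα = 3.8
Slice 2: Δl = 1.5/cos11.5° = 1.531 m; N'_2 = 194·cos11.5° = 190.1; c'Δl = 9.64; W sinα = 38.7
Slice 3: Δl = 1.9/cos20.0° = 2.022 m; N'_3 = 230·cos20.0° = 216.1; c'Δl = 12.74; W sinα = 78.7
Slice 4: Δl = 1.4/cos28.8° = 1.598 m; N'_4 = 150·cos28.8° = 131.4; c'Δl = 10.06; W sinα = 72.3
Slice 5: Δl = 3.2/cos42.4° = 4.333 m; N'_5 = 249·cos42.4° = 183.9; c'Δl = 27.30; W sinα = 167.9
Slice 6: Δl = 1.4/cos60.3° = 2.826 m; N'_6 = 36·cos60.3° = 17.8; c'Δl = 17.80; W sinα = 31.3
Σc'Δl = 94.6 kN/m; ΣN' = 906.3 kN/m; ΣW sinα = 392.6 kN/m
Resisting = 94.6 + 906.3·tan22.1° = 94.6 + 368.0 = 462.6 kN/m
FS = 462.6 / 392.6 = 1.178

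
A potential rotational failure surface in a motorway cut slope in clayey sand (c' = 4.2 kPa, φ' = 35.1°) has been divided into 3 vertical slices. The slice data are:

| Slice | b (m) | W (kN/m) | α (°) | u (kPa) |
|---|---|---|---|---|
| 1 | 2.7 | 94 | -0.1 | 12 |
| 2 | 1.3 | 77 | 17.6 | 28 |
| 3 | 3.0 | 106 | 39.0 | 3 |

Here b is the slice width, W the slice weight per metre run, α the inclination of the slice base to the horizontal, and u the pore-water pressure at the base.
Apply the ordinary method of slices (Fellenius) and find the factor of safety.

FS = 1.68

Ordinary method of slices: FS = Σ[c'·Δl_i + (W_i cosα_i − u_i·Δl_i)·tanφ'] / Σ W_i sinα_i, with Δl_i = b_i / cosα_i.
Slice 1: Δl = 2.7/cos(-0.1°) = 2.700 m; N'_1 = 94·cos(-0.1°) − 12·2.700 = 61.6; c'Δl = 11.34; W sinα = -0.2
Slice 2: Δl = 1.3/cos17.6° = 1.364 m; N'_2 = 77·cos17.6° − 28·1.364 = 35.2; c'Δl = 5.73; W sinα = 23.3
Slice 3: Δl = 3.0/cos39.0° = 3.860 m; N'_3 = 106·cos39.0° − 3·3.860 = 70.8; c'Δl = 16.21; W sinα = 66.7
Σc'Δl = 33.3 kN/m; ΣN' = 167.6 kN/m; ΣW sinα = 89.8 kN/m
Resisting = 33.3 + 167.6·tan35.1° = 33.3 + 117.8 = 151.1 kN/m
FS = 151.1 / 89.8 = 1.682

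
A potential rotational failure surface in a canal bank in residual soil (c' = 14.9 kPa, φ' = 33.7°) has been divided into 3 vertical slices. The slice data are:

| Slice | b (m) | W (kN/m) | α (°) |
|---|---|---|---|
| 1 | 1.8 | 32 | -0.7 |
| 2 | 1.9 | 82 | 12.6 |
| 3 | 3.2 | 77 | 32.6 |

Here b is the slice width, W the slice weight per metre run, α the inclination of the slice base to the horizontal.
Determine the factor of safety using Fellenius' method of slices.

FS = 3.91

Ordinary method of slices: FS = Σ[c'·Δl_i + (W_i cosα_i)·tanφ'] / Σ W_i sinα_i, with Δl_i = b_i / cosα_i.
Slice 1: Δl = 1.8/cos(-0.7°) = 1.800 m; N'_1 = 32·cos(-0.7°) = 32.0; c'Δl = 26.82; W sinα = -0.4
Slice 2: Δl = 1.9/cos12.6° = 1.947 m; N'_2 = 82·cos12.6° = 80.0; c'Δl = 29.01; W sinα = 17.9
Slice 3: Δl = 3.2/cos32.6° = 3.798 m; N'_3 = 77·cos32.6° = 64.9; c'Δl = 56.60; W sinα = 41.5
Σc'Δl = 112.4 kN/m; ΣN' = 176.9 kN/m; ΣW sinα = 59.0 kN/m
Resisting = 112.4 + 176.9·tan33.7° = 112.4 + 118.0 = 230.4 kN/m
FS = 230.4 / 59.0 = 3.906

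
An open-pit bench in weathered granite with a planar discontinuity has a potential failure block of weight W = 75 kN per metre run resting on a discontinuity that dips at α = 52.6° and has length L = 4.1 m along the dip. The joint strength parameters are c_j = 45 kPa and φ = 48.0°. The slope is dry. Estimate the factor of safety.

Resolving the block weight along and normal to the plane and applying the Mohr–Coulomb strength on the joint:
N' = W cosα = 75·cos52.6° = 45.6 kN/m
Driving force T = W sinα = 75·sin52.6° = 59.6 kN/m
Resisting force R = c_j·L + N'·tanφ = 45·4.1 + 45.6·tan48.0° = 184.5 + 50.6 = 235.1 kN/m
FS = R / T = 235.1 / 59.6 = 3.946

FS = 3.95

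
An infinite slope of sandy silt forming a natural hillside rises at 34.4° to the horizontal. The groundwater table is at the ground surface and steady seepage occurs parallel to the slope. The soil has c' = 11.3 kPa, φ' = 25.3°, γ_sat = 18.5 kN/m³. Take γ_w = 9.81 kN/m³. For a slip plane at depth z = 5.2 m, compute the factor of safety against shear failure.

With seepage parallel to the slope and the water table at the surface, the effective normal stress on the slip plane uses the buoyant unit weight γ' = γ_sat − γ_w while the driving shear stress uses γ_sat:
FS = [c' + γ' z cos²β tanφ'] / [γ_sat z sinβ cosβ]
γ' = 18.5 − 9.81 = 8.69 kN/m³
Numerator = 11.3 + 8.69·5.2·cos²34.4°·tan25.3° = 11.3 + 8.69·5.2·0.6808·0.4727 = 25.842 kPa
Denominator = 18.5·5.2·sin34.4°·cos34.4° = 18.5·5.2·0.5650·0.8251 = 44.845 kPa
FS = 25.842 / 44.845 = 0.576

FS = 0.58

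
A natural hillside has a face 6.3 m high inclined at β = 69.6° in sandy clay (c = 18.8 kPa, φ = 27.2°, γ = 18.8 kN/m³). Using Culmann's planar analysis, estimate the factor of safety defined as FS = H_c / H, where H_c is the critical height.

H_c = (4c/γ) · sinβ cosφ / [1 − cos(β − φ)]
    = (4·18.8/18.8) · sin69.6°·cos27.2° / [1 − cos42.4°]
    = 4.000 · 0.8336 / 0.2615 = 12.75 m
FS = H_c / H = 12.75 / 6.3 = 2.024

FS = 2.02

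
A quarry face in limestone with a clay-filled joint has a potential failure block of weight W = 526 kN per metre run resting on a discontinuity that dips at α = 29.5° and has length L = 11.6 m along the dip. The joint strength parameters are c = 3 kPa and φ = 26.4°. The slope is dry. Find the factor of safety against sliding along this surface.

Resolving the block weight along and normal to the plane and applying the Mohr–Coulomb strength on the joint:
N' = W cosα = 526·cos29.5° = 457.8 kN/m
Driving force T = W sinα = 526·sin29.5° = 259.0 kN/m
Resisting force R = c·L + N'·tanφ = 3·11.6 + 457.8·tan26.4° = 34.8 + 227.3 = 262.1 kN/m
FS = R / T = 262.1 / 259.0 = 1.012

FS = 1.01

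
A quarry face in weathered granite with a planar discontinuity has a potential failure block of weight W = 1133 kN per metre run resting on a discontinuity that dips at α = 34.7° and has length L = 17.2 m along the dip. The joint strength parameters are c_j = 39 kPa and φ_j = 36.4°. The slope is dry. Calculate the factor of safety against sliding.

Resolving the block weight along and normal to the plane and applying the Mohr–Coulomb strength on the joint:
N' = W cosα = 1133·cos34.7° = 931.5 kN/m
Driving force T = W sinα = 1133·sin34.7° = 645.0 kN/m
Resisting force R = c_j·L + N'·tanφ_j = 39·17.2 + 931.5·tan36.4° = 670.8 + 686.8 = 1357.6 kN/m
FS = R / T = 1357.6 / 645.0 = 2.105

FS = 2.10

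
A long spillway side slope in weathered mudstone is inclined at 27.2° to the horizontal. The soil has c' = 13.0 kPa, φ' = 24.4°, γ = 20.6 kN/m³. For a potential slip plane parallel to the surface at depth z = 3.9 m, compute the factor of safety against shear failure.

For an infinite slope with a slip plane parallel to the surface (no pore pressure): FS = [c' + γz cos²β tanφ'] / [γz sinβ cosβ].
γz = 20.6·3.9 = 80.34 kN/m²
Numerator = 13.0 + 80.34·cos²27.2°·tan24.4° = 13.0 + 80.34·0.7911·0.4536 = 41.829 kPa
Denominator = 80.34·sin27.2°·cos27.2° = 80.34·0.4571·0.8894 = 32.662 kPa
FS = 41.829 / 32.662 = 1.281

FS = 1.28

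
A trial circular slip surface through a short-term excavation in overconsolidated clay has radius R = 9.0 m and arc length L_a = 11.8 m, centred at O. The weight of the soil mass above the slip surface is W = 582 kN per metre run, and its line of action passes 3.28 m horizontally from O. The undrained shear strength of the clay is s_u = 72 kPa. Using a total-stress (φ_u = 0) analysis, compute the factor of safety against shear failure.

Taking moments about the centre O, the resisting moment is provided by the undrained shear strength acting along the arc:
M_R = s_u·L_a·R = 72·11.80·9.0 = 7646.4 kN·m/m
M_D = W·d = 582·3.28 = 1909.0 kN·m/m
FS = M_R / M_D = 7646.4 / 1909.0 = 4.006

FS = 4.01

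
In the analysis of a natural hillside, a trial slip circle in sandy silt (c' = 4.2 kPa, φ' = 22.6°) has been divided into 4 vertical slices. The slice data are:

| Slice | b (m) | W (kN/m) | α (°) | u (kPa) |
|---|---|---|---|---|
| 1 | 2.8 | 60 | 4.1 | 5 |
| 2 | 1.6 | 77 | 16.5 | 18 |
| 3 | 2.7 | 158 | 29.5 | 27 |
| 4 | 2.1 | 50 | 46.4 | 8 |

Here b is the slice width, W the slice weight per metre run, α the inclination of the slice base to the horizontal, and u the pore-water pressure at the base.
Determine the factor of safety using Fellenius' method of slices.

Ordinary method of slices: FS = Σ[c'·Δl_i + (W_i cosα_i − u_i·Δl_i)·tanφ'] / Σ W_i sinα_i, with Δl_i = b_i / cosα_i.
Slice 1: Δl = 2.8/cos4.1° = 2.807 m; N'_1 = 60·cos4.1° − 5·2.807 = 45.8; c'Δl = 11.79; W sinα = 4.3
Slice 2: Δl = 1.6/cos16.5° = 1.669 m; N'_2 = 77·cos16.5° − 18·1.669 = 43.8; c'Δl = 7.01; W sinα = 21.9
Slice 3: Δl = 2.7/cos29.5° = 3.102 m; N'_3 = 158·cos29.5° − 27·3.102 = 53.8; c'Δl = 13.03; W sinα = 77.8
Slice 4: Δl = 2.1/cos46.4° = 3.045 m; N'_4 = 50·cos46.4° − 8·3.045 = 10.1; c'Δl = 12.79; W sinα = 36.2
Σc'Δl = 44.6 kN/m; ΣN' = 153.5 kN/m; ΣW sinα = 140.2 kN/m
Resisting = 44.6 + 153.5·tan22.6° = 44.6 + 63.9 = 108.5 kN/m
FS = 108.5 / 140.2 = 0.774

FS = 0.77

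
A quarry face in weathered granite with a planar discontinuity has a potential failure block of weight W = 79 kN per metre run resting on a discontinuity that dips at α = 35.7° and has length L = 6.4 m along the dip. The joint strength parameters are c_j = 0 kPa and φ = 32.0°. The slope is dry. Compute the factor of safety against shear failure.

Resolving the block weight along and normal to the plane and applying the Mohr–Coulomb strength on the joint:
N' = W cosα = 79·cos35.7° = 64.2 kN/m
Driving force T = W sinα = 79·sin35.7° = 46.1 kN/m
Resisting force R = c_j·L + N'·tanφ = 0·6.4 + 64.2·tan32.0° = 0.0 + 40.1 = 40.1 kN/m
FS = R / T = 40.1 / 46.1 = 0.870

FS = 0.87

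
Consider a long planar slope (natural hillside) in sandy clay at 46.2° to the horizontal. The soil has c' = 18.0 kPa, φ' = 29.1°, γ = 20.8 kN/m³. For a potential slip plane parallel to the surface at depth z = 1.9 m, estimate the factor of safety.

For an infinite slope with a slip plane parallel to the surface (no pore pressure): FS = [c' + γz cos²β tanφ'] / [γz sinβ cosβ].
γz = 20.8·1.9 = 39.52 kN/m²
Numerator = 18.0 + 39.52·cos²46.2°·tan29.1° = 18.0 + 39.52·0.4791·0.5566 = 28.538 kPa
Denominator = 39.52·sin46.2°·cos46.2° = 39.52·0.7218·0.6921 = 19.743 kPa
FS = 28.538 / 19.743 = 1.445

FS = 1.45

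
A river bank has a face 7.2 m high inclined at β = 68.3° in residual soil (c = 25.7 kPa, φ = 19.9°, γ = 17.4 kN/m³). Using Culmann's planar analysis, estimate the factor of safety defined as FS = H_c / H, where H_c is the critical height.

H_c = (4c/γ) · sinβ cosφ / [1 − cos(β − φ)]
    = (4·25.7/17.4) · sin68.3°·cos19.9° / [1 − cos48.4°]
    = 5.908 · 0.8737 / 0.3361 = 15.36 m
FS = H_c / H = 15.36 / 7.2 = 2.133

FS = 2.13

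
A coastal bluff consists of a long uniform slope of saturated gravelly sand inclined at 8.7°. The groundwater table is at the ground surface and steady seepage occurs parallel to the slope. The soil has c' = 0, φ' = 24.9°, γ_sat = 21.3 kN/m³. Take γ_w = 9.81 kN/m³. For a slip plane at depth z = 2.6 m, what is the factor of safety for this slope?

With seepage parallel to the slope and the water table at the surface, the effective normal stress on the slip plane uses the buoyant unit weight γ' = γ_sat − γ_w while the driving shear stress uses γ_sat:
FS = [c' + γ' z cos²β tanφ'] / [γ_sat z sinβ cosβ]
(For c' = 0 this reduces to FS = (γ'/γ_sat)·tanφ'/tanβ.)
γ' = 21.3 − 9.81 = 11.49 kN/m³
Numerator = 0.0 + 11.49·2.6·cos²8.7°·tan24.9° = 0.0 + 11.49·2.6·0.9771·0.4642 = 13.550 kPa
Denominator = 21.3·2.6·sin8.7°·cos8.7° = 21.3·2.6·0.1513·0.9885 = 8.280 kPa
FS = 13.550 / 8.280 = 1.636

FS = 1.64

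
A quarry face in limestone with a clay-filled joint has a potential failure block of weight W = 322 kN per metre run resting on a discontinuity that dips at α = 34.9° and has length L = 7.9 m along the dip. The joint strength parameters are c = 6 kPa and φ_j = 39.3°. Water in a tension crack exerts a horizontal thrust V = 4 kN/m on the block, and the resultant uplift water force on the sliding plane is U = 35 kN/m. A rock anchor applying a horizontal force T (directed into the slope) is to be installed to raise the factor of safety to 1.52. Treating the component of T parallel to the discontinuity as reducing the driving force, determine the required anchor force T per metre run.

T = 30 kN/m

Resolving forces along and normal to the sliding plane, with the horizontal anchor force T adding T·sinα to the effective normal force and T·cosα acting up the plane against the driving force:
FS = [cL + (W cosα − U − V sinα + T sinα) tanφ_j] / [W sinα + V cosα − T cosα]
Without the anchor: N' = 226.8 kN/m, driving T_d = 187.5 kN/m, resisting R = 6·7.9 + 226.8·tan39.3° = 233.0 kN/m, FS = 1.24.
Setting FS = 1.52 and solving for T:
1.52·(187.5 − T cos34.9°) = 233.0 + T sin34.9°·tan39.3°
T·(sin34.9°·tan39.3° + 1.52·cos34.9°) = 1.52·187.5 − 233.0
T·(0.5721·0.8185 + 1.52·0.8202) = 285.0 − 233.0 = 52.0
T·1.7149 = 52.0
T = 30.3 kN/m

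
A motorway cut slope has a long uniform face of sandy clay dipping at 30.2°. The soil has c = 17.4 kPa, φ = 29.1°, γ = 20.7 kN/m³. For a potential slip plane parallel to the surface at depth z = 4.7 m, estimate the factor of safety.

FS = 1.37

For an infinite slope with a slip plane parallel to the surface (no pore pressure): FS = [c + γz cos²β tanφ] / [γz sinβ cosβ].
γz = 20.7·4.7 = 97.29 kN/m²
Numerator = 17.4 + 97.29·cos²30.2°·tan29.1° = 17.4 + 97.29·0.7470·0.5566 = 57.849 kPa
Denominator = 97.29·sin30.2°·cos30.2° = 97.29·0.5030·0.8643 = 42.297 kPa
FS = 57.849 / 42.297 = 1.368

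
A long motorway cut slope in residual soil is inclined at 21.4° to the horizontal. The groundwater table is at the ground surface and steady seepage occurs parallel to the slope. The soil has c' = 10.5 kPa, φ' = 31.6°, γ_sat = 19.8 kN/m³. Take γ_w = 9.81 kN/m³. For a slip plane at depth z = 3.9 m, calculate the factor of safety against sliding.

FS = 1.19

With seepage parallel to the slope and the water table at the surface, the effective normal stress on the slip plane uses the buoyant unit weight γ' = γ_sat − γ_w while the driving shear stress uses γ_sat:
FS = [c' + γ' z cos²β tanφ'] / [γ_sat z sinβ cosβ]
γ' = 19.8 − 9.81 = 9.99 kN/m³
Numerator = 10.5 + 9.99·3.9·cos²21.4°·tan31.6° = 10.5 + 9.99·3.9·0.8669·0.6152 = 31.278 kPa
Denominator = 19.8·3.9·sin21.4°·cos21.4° = 19.8·3.9·0.3649·0.9311 = 26.233 kPa
FS = 31.278 / 26.233 = 1.192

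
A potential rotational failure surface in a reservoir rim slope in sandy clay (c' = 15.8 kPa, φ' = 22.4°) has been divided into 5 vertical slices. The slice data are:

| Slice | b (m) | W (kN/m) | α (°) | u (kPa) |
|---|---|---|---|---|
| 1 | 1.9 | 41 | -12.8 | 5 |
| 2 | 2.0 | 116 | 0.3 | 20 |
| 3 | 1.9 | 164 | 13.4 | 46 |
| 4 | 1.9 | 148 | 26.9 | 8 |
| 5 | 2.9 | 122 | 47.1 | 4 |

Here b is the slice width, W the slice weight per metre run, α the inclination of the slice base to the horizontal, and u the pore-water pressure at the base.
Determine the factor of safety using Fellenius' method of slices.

FS = 1.84

Ordinary method of slices: FS = Σ[c'·Δl_i + (W_i cosα_i − u_i·Δl_i)·tanφ'] / Σ W_i sinα_i, with Δl_i = b_i / cosα_i.
Slice 1: Δl = 1.9/cos(-12.8°) = 1.948 m; N'_1 = 41·cos(-12.8°) − 5·1.948 = 30.2; c'Δl = 30.79; W sinα = -9.1
Slice 2: Δl = 2.0/cos0.3° = 2.000 m; N'_2 = 116·cos0.3° − 20·2.000 = 76.0; c'Δl = 31.60; W sinα = 0.6
Slice 3: Δl = 1.9/cos13.4° = 1.953 m; N'_3 = 164·cos13.4° − 46·1.953 = 69.7; c'Δl = 30.86; W sinα = 38.0
Slice 4: Δl = 1.9/cos26.9° = 2.131 m; N'_4 = 148·cos26.9° − 8·2.131 = 114.9; c'Δl = 33.66; W sinα = 67.0
Slice 5: Δl = 2.9/cos47.1° = 4.260 m; N'_5 = 122·cos47.1° − 4·4.260 = 66.0; c'Δl = 67.31; W sinα = 89.4
Σc'Δl = 194.2 kN/m; ΣN' = 356.9 kN/m; ΣW sinα = 185.9 kN/m
Resisting = 194.2 + 356.9·tan22.4° = 194.2 + 147.1 = 341.3 kN/m
FS = 341.3 / 185.9 = 1.836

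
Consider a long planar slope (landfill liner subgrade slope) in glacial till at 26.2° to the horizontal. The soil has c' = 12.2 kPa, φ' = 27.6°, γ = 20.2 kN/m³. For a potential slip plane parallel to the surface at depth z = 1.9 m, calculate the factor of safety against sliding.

For an infinite slope with a slip plane parallel to the surface (no pore pressure): FS = [c' + γz cos²β tanφ'] / [γz sinβ cosβ].
γz = 20.2·1.9 = 38.38 kN/m²
Numerator = 12.2 + 38.38·cos²26.2°·tan27.6° = 12.2 + 38.38·0.8051·0.5228 = 28.353 kPa
Denominator = 38.38·sin26.2°·cos26.2° = 38.38·0.4415·0.8973 = 15.204 kPa
FS = 28.353 / 15.204 = 1.865

FS = 1.86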